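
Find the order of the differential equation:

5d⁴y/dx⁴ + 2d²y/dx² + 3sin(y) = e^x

The order is 4 (highest derivative is of order 4).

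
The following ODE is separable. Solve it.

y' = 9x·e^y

Separating variables and integrating:
-e^(-y) = 9x²/2 + C

General solution: y = -ln(C - 9x²/2)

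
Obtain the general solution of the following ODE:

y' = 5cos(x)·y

Separating variables and integrating:
ln|y| = 5sin(x) + C

General solution: y = Ce^(5sin(x))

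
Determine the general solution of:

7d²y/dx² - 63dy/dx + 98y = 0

Characteristic equation: 7r² - 63r + 98 = 0
Divide by 7: r² - 9r + 14 = 0
Roots: r = 2, 7 (distinct real)
General solution: y = C₁e^(2x) + C₂e^(7x)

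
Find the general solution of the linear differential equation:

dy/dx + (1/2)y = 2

Using integrating factor method:

General solution: y = 4 + Ce^(-x/2)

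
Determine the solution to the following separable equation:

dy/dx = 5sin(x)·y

Separating variables and integrating:
ln|y| = -5cos(x) + C

General solution: y = Ce^(-5cos(x))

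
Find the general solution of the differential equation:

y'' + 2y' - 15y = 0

Characteristic equation: r² + 2r - 15 = 0
Roots: r = 3, -5 (distinct real)
General solution: y = C₁e^(3x) + C₂e^(-5x)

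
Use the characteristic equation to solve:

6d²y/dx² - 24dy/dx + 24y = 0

Characteristic equation: 6r² - 24r + 24 = 0
Divide by 6: r² - 4r + 4 = 0
Factored: (r - 2)² = 0
Repeated root: r = 2
General solution: y = (C₁ + C₂x)e^(2x)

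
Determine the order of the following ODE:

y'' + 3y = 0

The order is 2 (highest derivative is of order 2).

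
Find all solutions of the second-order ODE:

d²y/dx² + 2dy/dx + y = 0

Characteristic equation: r² + 2r + 1 = 0
Factored: (r + 1)² = 0
Repeated root: r = -1
General solution: y = (C₁ + C₂x)e^(-x)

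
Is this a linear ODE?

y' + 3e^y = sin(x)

No. Nonlinear (e^y is nonlinear in y)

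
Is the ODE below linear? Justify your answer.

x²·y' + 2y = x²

Yes. Linear (y and its derivatives appear to the first power only, no products of y terms)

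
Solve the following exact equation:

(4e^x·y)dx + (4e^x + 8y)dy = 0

Verify exactness: ∂M/∂y = ∂N/∂x ✓
Find F(x,y) such that ∂F/∂x = M, ∂F/∂y = N
Solution: 4e^x·y + 4y² = C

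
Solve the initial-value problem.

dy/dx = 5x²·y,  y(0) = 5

General solution: y = Ce^(5x³/3)
Applying IC y(0) = 5:
Particular solution: y = 5e^(5x³/3)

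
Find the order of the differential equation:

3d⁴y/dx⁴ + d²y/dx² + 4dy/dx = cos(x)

The order is 4 (highest derivative is of order 4).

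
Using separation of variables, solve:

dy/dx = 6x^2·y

Separating variables and integrating:
ln|y| = 2x^3 + C

General solution: y = Ce^(2x^3)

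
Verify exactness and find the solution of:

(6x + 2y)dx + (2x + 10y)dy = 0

Verify exactness: ∂M/∂y = ∂N/∂x ✓
Find F(x,y) such that ∂F/∂x = M, ∂F/∂y = N
Solution: 3x² + 2xy + 5y² = C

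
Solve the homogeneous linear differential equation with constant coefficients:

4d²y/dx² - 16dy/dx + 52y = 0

Characteristic equation: 4r² - 16r + 52 = 0
Divide by 4: r² - 4r + 13 = 0
Roots: r = 2 ± 3i (complex conjugates)
General solution: y = e^(2x)(C₁cos(3x) + C₂sin(3x))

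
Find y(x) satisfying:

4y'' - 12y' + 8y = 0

Characteristic equation: 4r² - 12r + 8 = 0
Divide by 4: r² - 3r + 2 = 0
Roots: r = 1, 2 (distinct real)
General solution: y = C₁e^x + C₂e^(2x)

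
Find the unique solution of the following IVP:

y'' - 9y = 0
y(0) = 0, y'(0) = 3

General solution: y = C₁e^(3x) + C₂e^(-3x)
Applying ICs: C₁ = 1/2, C₂ = -1/2
Particular solution: y = (1/2)e^(3x) - (1/2)e^(-3x)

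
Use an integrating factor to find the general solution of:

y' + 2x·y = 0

Using integrating factor method:

General solution: y = Ce^(-x^2)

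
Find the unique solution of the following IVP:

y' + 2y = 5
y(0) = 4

General solution: y = 5/2 + Ce^(-2x)
Applying y(0) = 4: C = 4 - 5/2 = 3/2
Particular solution: y = 5/2 + (3/2)e^(-2x)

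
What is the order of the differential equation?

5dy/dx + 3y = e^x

The order is 1 (highest derivative is of order 1).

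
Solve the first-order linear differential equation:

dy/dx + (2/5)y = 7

Using integrating factor method:

General solution: y = 35/2 + Ce^(-2x/5)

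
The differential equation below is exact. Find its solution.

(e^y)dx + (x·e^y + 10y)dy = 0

Verify exactness: ∂M/∂y = ∂N/∂x ✓
Find F(x,y) such that ∂F/∂x = M, ∂F/∂y = N
Solution: x·e^y + 5y² = C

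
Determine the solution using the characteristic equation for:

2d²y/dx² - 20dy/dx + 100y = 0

Characteristic equation: 2r² - 20r + 100 = 0
Divide by 2: r² - 10r + 50 = 0
Roots: r = 5 ± 5i (complex conjugates)
General solution: y = e^(5x)(C₁cos(5x) + C₂sin(5x))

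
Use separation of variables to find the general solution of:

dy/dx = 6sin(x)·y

Separating variables and integrating:
ln|y| = -6cos(x) + C

General solution: y = Ce^(-6cos(x))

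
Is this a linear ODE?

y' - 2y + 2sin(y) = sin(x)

No. Nonlinear (sin(y) is nonlinear in y)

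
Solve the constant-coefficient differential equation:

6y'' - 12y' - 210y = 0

Characteristic equation: 6r² - 12r - 210 = 0
Divide by 6: r² - 2r - 35 = 0
Roots: r = 7, -5 (distinct real)
General solution: y = C₁e^(7x) + C₂e^(-5x)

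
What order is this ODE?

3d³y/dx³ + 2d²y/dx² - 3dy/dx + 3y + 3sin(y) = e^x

The order is 3 (highest derivative is of order 3).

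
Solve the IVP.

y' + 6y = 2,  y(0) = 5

General solution: y = 1/3 + Ce^(-6x)
Applying y(0) = 5: C = 5 - 1/3 = 14/3
Particular solution: y = 1/3 + (14/3)e^(-6x)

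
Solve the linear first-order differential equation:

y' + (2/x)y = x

Using integrating factor method:

General solution: y = (1/4)x^2 + Cx^(-2)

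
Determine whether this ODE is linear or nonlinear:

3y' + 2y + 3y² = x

Nonlinear (y² term)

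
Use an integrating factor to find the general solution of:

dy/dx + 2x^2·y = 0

Using integrating factor method:

General solution: y = Ce^(-2x^3/3)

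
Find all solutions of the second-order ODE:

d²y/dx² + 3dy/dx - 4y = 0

Characteristic equation: r² + 3r - 4 = 0
Roots: r = 1, -4 (distinct real)
General solution: y = C₁e^x + C₂e^(-4x)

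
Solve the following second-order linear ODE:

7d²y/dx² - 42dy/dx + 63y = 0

Characteristic equation: 7r² - 42r + 63 = 0
Divide by 7: r² - 6r + 9 = 0
Factored: (r - 3)² = 0
Repeated root: r = 3
General solution: y = (C₁ + C₂x)e^(3x)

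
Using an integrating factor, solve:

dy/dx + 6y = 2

Using integrating factor method:

General solution: y = 1/3 + Ce^(-6x)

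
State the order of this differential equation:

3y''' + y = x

The order is 3 (highest derivative is of order 3).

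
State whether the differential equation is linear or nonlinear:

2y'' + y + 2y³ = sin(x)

Nonlinear (y³ term)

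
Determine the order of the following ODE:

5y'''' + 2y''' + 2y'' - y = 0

The order is 4 (highest derivative is of order 4).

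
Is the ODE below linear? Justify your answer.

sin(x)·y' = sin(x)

Yes. Linear (y and its derivatives appear to the first power only, no products of y terms)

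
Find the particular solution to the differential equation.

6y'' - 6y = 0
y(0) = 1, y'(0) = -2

General solution: y = C₁e^x + C₂e^(-x)
Applying ICs: C₁ = -1/2, C₂ = 3/2
Particular solution: y = -(1/2)e^x + (3/2)e^(-x)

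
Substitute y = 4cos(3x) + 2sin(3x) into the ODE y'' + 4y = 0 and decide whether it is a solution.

Verification:
y'' = -36cos(3x) - 18sin(3x)
y'' + 4y ≠ 0 (frequency mismatch: got 9 instead of 4)

No, it is not a solution.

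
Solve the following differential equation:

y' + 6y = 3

Using integrating factor method:

General solution: y = 1/2 + Ce^(-6x)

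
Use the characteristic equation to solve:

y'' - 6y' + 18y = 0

Characteristic equation: r² - 6r + 18 = 0
Roots: r = 3 ± 3i (complex conjugates)
General solution: y = e^(3x)(C₁cos(3x) + C₂sin(3x))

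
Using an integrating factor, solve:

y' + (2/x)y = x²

Using integrating factor method:

General solution: y = (1/5)x^3 + Cx^(-2)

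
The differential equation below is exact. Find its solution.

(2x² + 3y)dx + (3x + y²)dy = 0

Verify exactness: ∂M/∂y = ∂N/∂x ✓
Find F(x,y) such that ∂F/∂x = M, ∂F/∂y = N
Solution: 2x³/3 + 3xy + y³/3 = C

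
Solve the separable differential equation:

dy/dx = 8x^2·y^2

Separating variables and integrating:
-1/y = 8x^3/3 + C

General solution: y^-1 = (-8/3)x^3 + C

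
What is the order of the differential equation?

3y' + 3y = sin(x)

The order is 1 (highest derivative is of order 1).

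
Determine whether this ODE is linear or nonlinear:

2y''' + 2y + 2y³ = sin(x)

Nonlinear (y³ term)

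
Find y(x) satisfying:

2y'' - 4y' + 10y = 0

Characteristic equation: 2r² - 4r + 10 = 0
Divide by 2: r² - 2r + 5 = 0
Roots: r = 1 ± 2i (complex conjugates)
General solution: y = e^x(C₁cos(2x) + C₂sin(2x))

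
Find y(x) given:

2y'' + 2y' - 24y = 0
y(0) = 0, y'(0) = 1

General solution: y = C₁e^(3x) + C₂e^(-4x)
Applying ICs: C₁ = 1/7, C₂ = -1/7
Particular solution: y = (1/7)e^(3x) - (1/7)e^(-4x)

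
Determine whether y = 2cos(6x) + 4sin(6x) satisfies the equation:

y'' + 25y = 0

Verification:
y'' = -72cos(6x) - 144sin(6x)
y'' + 25y ≠ 0 (frequency mismatch: got 36 instead of 25)

No, it is not a solution.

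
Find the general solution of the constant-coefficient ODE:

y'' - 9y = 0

Characteristic equation: r² - 9 = 0
Roots: r = 3, -3 (distinct real)
General solution: y = C₁e^(3x) + C₂e^(-3x)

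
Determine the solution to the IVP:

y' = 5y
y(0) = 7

General solution: y = Ce^(5x)
Applying IC y(0) = 7:
Particular solution: y = 7e^(5x)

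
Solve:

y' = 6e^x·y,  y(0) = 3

General solution: y = Ce^(6e^x)
Applying IC y(0) = 3:
Particular solution: y = 3e^(6(e^x - 1))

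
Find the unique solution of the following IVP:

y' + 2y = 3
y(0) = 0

General solution: y = 3/2 + Ce^(-2x)
Applying y(0) = 0: C = 0 - 3/2 = -3/2
Particular solution: y = 3/2 - (3/2)e^(-2x)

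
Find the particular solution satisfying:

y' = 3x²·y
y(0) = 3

General solution: y = Ce^(x³)
Applying IC y(0) = 3:
Particular solution: y = 3e^(x³)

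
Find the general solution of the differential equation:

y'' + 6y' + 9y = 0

Characteristic equation: r² + 6r + 9 = 0
Factored: (r + 3)² = 0
Repeated root: r = -3
General solution: y = (C₁ + C₂x)e^(-3x)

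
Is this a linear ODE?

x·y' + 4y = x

Yes. Linear (y and its derivatives appear to the first power only, no products of y terms)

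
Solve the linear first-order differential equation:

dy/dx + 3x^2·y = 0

Using integrating factor method:

General solution: y = Ce^(-x^3)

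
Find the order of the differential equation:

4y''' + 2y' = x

The order is 3 (highest derivative is of order 3).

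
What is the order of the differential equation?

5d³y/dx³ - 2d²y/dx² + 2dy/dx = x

The order is 3 (highest derivative is of order 3).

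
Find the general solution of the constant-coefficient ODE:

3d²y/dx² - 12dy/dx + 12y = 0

Characteristic equation: 3r² - 12r + 12 = 0
Divide by 3: r² - 4r + 4 = 0
Factored: (r - 2)² = 0
Repeated root: r = 2
General solution: y = (C₁ + C₂x)e^(2x)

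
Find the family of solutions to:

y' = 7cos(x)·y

Separating variables and integrating:
ln|y| = 7sin(x) + C

General solution: y = Ce^(7sin(x))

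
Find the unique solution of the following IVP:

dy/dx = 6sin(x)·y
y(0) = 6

General solution: y = Ce^(-6cos(x))
Applying IC y(0) = 6:
Particular solution: y = 6e^(6(1-cos(x)))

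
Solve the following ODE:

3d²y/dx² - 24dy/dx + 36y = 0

Characteristic equation: 3r² - 24r + 36 = 0
Divide by 3: r² - 8r + 12 = 0
Roots: r = 2, 6 (distinct real)
General solution: y = C₁e^(2x) + C₂e^(6x)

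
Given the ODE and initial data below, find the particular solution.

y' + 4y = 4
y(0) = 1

General solution: y = 1 + Ce^(-4x)
Applying y(0) = 1: C = 1 - 1 = 0
Particular solution: y = 1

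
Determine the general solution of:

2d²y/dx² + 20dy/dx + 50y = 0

Characteristic equation: 2r² + 20r + 50 = 0
Divide by 2: r² + 10r + 25 = 0
Factored: (r + 5)² = 0
Repeated root: r = -5
General solution: y = (C₁ + C₂x)e^(-5x)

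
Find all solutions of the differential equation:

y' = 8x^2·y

Separating variables and integrating:
ln|y| = 8x^3/3 + C

General solution: y = Ce^(8x^3/3)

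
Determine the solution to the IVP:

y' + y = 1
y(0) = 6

General solution: y = 1 + Ce^(-x)
Applying y(0) = 6: C = 6 - 1 = 5
Particular solution: y = 1 + 5e^(-x)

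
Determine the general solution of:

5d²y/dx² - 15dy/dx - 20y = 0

Characteristic equation: 5r² - 15r - 20 = 0
Divide by 5: r² - 3r - 4 = 0
Roots: r = 4, -1 (distinct real)
General solution: y = C₁e^(4x) + C₂e^(-x)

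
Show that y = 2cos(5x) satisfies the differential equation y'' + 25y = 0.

Verification:
y'' = -50cos(5x)
y'' + 25y = 0 ✓

Yes, it is a solution.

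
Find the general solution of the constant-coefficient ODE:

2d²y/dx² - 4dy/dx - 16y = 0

Characteristic equation: 2r² - 4r - 16 = 0
Divide by 2: r² - 2r - 8 = 0
Roots: r = 4, -2 (distinct real)
General solution: y = C₁e^(4x) + C₂e^(-2x)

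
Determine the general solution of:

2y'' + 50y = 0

Characteristic equation: 2r² + 50 = 0
Divide by 2: r² + 25 = 0
Roots: r = ±5i (complex conjugates)
General solution: y = C₁cos(5x) + C₂sin(5x)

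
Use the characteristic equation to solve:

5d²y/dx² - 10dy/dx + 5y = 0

Characteristic equation: 5r² - 10r + 5 = 0
Divide by 5: r² - 2r + 1 = 0
Factored: (r - 1)² = 0
Repeated root: r = 1
General solution: y = (C₁ + C₂x)e^x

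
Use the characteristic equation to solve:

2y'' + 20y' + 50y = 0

Characteristic equation: 2r² + 20r + 50 = 0
Divide by 2: r² + 10r + 25 = 0
Factored: (r + 5)² = 0
Repeated root: r = -5
General solution: y = (C₁ + C₂x)e^(-5x)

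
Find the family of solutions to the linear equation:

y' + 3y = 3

Using integrating factor method:

General solution: y = 1 + Ce^(-3x)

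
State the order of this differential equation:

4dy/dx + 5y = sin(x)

The order is 1 (highest derivative is of order 1).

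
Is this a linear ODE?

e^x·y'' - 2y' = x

Yes. Linear (y and its derivatives appear to the first power only, no products of y terms)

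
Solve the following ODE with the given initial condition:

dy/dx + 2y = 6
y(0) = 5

General solution: y = 3 + Ce^(-2x)
Applying y(0) = 5: C = 5 - 3 = 2
Particular solution: y = 3 + 2e^(-2x)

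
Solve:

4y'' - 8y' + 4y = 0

Characteristic equation: 4r² - 8r + 4 = 0
Divide by 4: r² - 2r + 1 = 0
Factored: (r - 1)² = 0
Repeated root: r = 1
General solution: y = (C₁ + C₂x)e^x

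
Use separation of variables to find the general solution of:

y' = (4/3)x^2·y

Separating variables and integrating:
ln|y| = 4x^3/9 + C

General solution: y = Ce^(4x^3/9)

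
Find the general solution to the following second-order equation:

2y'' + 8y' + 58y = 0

Characteristic equation: 2r² + 8r + 58 = 0
Divide by 2: r² + 4r + 29 = 0
Roots: r = -2 ± 5i (complex conjugates)
General solution: y = e^(-2x)(C₁cos(5x) + C₂sin(5x))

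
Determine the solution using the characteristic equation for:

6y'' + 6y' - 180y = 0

Characteristic equation: 6r² + 6r - 180 = 0
Divide by 6: r² + r - 30 = 0
Roots: r = 5, -6 (distinct real)
General solution: y = C₁e^(5x) + C₂e^(-6x)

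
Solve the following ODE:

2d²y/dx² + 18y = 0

Characteristic equation: 2r² + 18 = 0
Divide by 2: r² + 9 = 0
Roots: r = ±3i (complex conjugates)
General solution: y = C₁cos(3x) + C₂sin(3x)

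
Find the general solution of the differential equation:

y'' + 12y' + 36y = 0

Characteristic equation: r² + 12r + 36 = 0
Factored: (r + 6)² = 0
Repeated root: r = -6
General solution: y = (C₁ + C₂x)e^(-6x)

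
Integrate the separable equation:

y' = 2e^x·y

Separating variables and integrating:
ln|y| = 2e^x + C

General solution: y = Ce^(2e^x)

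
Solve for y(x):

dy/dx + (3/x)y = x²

Using integrating factor method:

General solution: y = (1/6)x^3 + Cx^(-3)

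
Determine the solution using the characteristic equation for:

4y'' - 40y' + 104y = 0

Characteristic equation: 4r² - 40r + 104 = 0
Divide by 4: r² - 10r + 26 = 0
Roots: r = 5 ± i (complex conjugates)
General solution: y = e^(5x)(C₁cos(x) + C₂sin(x))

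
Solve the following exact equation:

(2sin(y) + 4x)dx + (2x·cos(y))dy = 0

Verify exactness: ∂M/∂y = ∂N/∂x ✓
Find F(x,y) such that ∂F/∂x = M, ∂F/∂y = N
Solution: 2x·sin(y) + 2x² = C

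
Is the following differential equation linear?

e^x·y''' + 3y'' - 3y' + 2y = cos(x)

Yes. Linear (y and its derivatives appear to the first power only, no products of y terms)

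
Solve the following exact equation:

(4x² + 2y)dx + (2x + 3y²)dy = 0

Verify exactness: ∂M/∂y = ∂N/∂x ✓
Find F(x,y) such that ∂F/∂x = M, ∂F/∂y = N
Solution: 4x³/3 + 2xy + y³ = C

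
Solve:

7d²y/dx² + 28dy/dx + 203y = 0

Characteristic equation: 7r² + 28r + 203 = 0
Divide by 7: r² + 4r + 29 = 0
Roots: r = -2 ± 5i (complex conjugates)
General solution: y = e^(-2x)(C₁cos(5x) + C₂sin(5x))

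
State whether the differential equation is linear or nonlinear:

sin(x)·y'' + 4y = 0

Linear (y and its derivatives appear to the first power only, no products of y terms)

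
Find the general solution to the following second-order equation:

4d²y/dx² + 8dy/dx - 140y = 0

Characteristic equation: 4r² + 8r - 140 = 0
Divide by 4: r² + 2r - 35 = 0
Roots: r = 5, -7 (distinct real)
General solution: y = C₁e^(5x) + C₂e^(-7x)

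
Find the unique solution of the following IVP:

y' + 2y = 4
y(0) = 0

General solution: y = 2 + Ce^(-2x)
Applying y(0) = 0: C = 0 - 2 = -2
Particular solution: y = 2 - 2e^(-2x)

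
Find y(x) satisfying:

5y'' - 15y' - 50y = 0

Characteristic equation: 5r² - 15r - 50 = 0
Divide by 5: r² - 3r - 10 = 0
Roots: r = 5, -2 (distinct real)
General solution: y = C₁e^(5x) + C₂e^(-2x)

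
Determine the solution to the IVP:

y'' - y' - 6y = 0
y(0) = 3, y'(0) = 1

General solution: y = C₁e^(3x) + C₂e^(-2x)
Applying ICs: C₁ = 7/5, C₂ = 8/5
Particular solution: y = (7/5)e^(3x) + (8/5)e^(-2x)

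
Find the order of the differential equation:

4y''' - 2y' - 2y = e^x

The order is 3 (highest derivative is of order 3).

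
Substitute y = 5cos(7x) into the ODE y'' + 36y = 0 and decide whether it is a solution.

Verification:
y'' = -245cos(7x)
y'' + 36y ≠ 0 (frequency mismatch: got 49 instead of 36)

No, it is not a solution.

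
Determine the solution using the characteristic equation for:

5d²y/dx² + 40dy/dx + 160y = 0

Characteristic equation: 5r² + 40r + 160 = 0
Divide by 5: r² + 8r + 32 = 0
Roots: r = -4 ± 4i (complex conjugates)
General solution: y = e^(-4x)(C₁cos(4x) + C₂sin(4x))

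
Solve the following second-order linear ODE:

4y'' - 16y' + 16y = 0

Characteristic equation: 4r² - 16r + 16 = 0
Divide by 4: r² - 4r + 4 = 0
Factored: (r - 2)² = 0
Repeated root: r = 2
General solution: y = (C₁ + C₂x)e^(2x)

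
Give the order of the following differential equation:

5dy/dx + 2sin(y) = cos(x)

The order is 1 (highest derivative is of order 1).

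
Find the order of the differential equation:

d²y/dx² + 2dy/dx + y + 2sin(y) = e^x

The order is 2 (highest derivative is of order 2).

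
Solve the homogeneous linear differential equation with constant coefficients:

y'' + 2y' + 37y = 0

Characteristic equation: r² + 2r + 37 = 0
Roots: r = -1 ± 6i (complex conjugates)
General solution: y = e^(-x)(C₁cos(6x) + C₂sin(6x))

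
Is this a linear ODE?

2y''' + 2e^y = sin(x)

No. Nonlinear (e^y is nonlinear in y)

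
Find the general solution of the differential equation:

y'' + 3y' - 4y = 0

Characteristic equation: r² + 3r - 4 = 0
Roots: r = 1, -4 (distinct real)
General solution: y = C₁e^x + C₂e^(-4x)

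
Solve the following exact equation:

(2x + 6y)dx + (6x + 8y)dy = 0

Verify exactness: ∂M/∂y = ∂N/∂x ✓
Find F(x,y) such that ∂F/∂x = M, ∂F/∂y = N
Solution: x² + 6xy + 4y² = C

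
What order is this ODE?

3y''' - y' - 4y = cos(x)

The order is 3 (highest derivative is of order 3).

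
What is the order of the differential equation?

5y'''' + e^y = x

The order is 4 (highest derivative is of order 4).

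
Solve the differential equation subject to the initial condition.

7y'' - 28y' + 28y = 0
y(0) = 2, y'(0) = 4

General solution: y = (C₁ + C₂x)e^(2x)
Repeated root r = 2
Applying ICs: C₁ = 2, C₂ = 0
Particular solution: y = 2e^(2x)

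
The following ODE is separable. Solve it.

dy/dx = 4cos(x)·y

Separating variables and integrating:
ln|y| = 4sin(x) + C

General solution: y = Ce^(4sin(x))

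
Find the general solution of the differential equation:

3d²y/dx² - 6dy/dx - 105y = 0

Characteristic equation: 3r² - 6r - 105 = 0
Divide by 3: r² - 2r - 35 = 0
Roots: r = 7, -5 (distinct real)
General solution: y = C₁e^(7x) + C₂e^(-5x)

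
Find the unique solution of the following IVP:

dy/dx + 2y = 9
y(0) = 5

General solution: y = 9/2 + Ce^(-2x)
Applying y(0) = 5: C = 5 - 9/2 = 1/2
Particular solution: y = 9/2 + (1/2)e^(-2x)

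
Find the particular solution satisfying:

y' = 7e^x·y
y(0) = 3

General solution: y = Ce^(7e^x)
Applying IC y(0) = 3:
Particular solution: y = 3e^(7(e^x - 1))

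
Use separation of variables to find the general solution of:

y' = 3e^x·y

Separating variables and integrating:
ln|y| = 3e^x + C

General solution: y = Ce^(3e^x)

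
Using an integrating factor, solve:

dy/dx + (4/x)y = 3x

Using integrating factor method:

General solution: y = (1/2)x^2 + Cx^(-4)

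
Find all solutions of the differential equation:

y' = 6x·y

Separating variables and integrating:
ln|y| = 3x^2 + C

General solution: y = Ce^(3x^2)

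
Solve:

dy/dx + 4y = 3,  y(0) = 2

General solution: y = 3/4 + Ce^(-4x)
Applying y(0) = 2: C = 2 - 3/4 = 5/4
Particular solution: y = 3/4 + (5/4)e^(-4x)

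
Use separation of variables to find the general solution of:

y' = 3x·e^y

Separating variables and integrating:
-e^(-y) = 3x²/2 + C

General solution: y = -ln(C - 3x²/2)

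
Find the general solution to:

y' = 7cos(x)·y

Separating variables and integrating:
ln|y| = 7sin(x) + C

General solution: y = Ce^(7sin(x))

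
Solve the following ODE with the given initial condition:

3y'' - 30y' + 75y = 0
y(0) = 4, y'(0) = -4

General solution: y = (C₁ + C₂x)e^(5x)
Repeated root r = 5
Applying ICs: C₁ = 4, C₂ = -24
Particular solution: y = (4 - 24x)e^(5x)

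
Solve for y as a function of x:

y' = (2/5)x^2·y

Separating variables and integrating:
ln|y| = 2x^3/15 + C

General solution: y = Ce^(2x^3/15)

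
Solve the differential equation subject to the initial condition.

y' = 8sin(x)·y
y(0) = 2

General solution: y = Ce^(-8cos(x))
Applying IC y(0) = 2:
Particular solution: y = 2e^(8(1-cos(x)))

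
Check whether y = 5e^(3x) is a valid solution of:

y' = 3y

Verification:
y = 5e^(3x)
y' = 15e^(3x)
3y = 15e^(3x)
y' = 3y ✓

Yes, it is a solution.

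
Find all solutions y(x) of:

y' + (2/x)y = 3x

Using integrating factor method:

General solution: y = (3/4)x^2 + Cx^(-2)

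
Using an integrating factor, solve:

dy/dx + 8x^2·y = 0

Using integrating factor method:

General solution: y = Ce^(-8x^3/3)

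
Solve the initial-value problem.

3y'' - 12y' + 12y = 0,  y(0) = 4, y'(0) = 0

General solution: y = (C₁ + C₂x)e^(2x)
Repeated root r = 2
Applying ICs: C₁ = 4, C₂ = -8
Particular solution: y = (4 - 8x)e^(2x)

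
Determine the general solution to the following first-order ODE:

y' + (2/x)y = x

Using integrating factor method:

General solution: y = (1/4)x^2 + Cx^(-2)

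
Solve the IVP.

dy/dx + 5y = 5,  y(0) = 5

General solution: y = 1 + Ce^(-5x)
Applying y(0) = 5: C = 5 - 1 = 4
Particular solution: y = 1 + 4e^(-5x)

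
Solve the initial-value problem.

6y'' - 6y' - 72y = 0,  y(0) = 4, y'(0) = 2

General solution: y = C₁e^(4x) + C₂e^(-3x)
Applying ICs: C₁ = 2, C₂ = 2
Particular solution: y = 2e^(4x) + 2e^(-3x)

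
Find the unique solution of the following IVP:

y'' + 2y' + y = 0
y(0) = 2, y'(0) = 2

General solution: y = (C₁ + C₂x)e^(-x)
Repeated root r = -1
Applying ICs: C₁ = 2, C₂ = 4
Particular solution: y = (2 + 4x)e^(-x)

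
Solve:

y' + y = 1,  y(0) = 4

General solution: y = 1 + Ce^(-x)
Applying y(0) = 4: C = 4 - 1 = 3
Particular solution: y = 1 + 3e^(-x)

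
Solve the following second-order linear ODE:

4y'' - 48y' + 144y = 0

Characteristic equation: 4r² - 48r + 144 = 0
Divide by 4: r² - 12r + 36 = 0
Factored: (r - 6)² = 0
Repeated root: r = 6
General solution: y = (C₁ + C₂x)e^(6x)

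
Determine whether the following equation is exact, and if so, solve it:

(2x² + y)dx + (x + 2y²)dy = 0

Verify exactness: ∂M/∂y = ∂N/∂x ✓
Find F(x,y) such that ∂F/∂x = M, ∂F/∂y = N
Solution: 2x³/3 + xy + 2y³/3 = C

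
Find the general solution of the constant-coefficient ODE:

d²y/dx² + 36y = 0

Characteristic equation: r² + 36 = 0
Roots: r = ±6i (complex conjugates)
General solution: y = C₁cos(6x) + C₂sin(6x)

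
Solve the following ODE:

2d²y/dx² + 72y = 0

Characteristic equation: 2r² + 72 = 0
Divide by 2: r² + 36 = 0
Roots: r = ±6i (complex conjugates)
General solution: y = C₁cos(6x) + C₂sin(6x)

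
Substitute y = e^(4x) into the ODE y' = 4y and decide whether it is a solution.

Verification:
y = e^(4x)
y' = 4e^(4x)
4y = 4e^(4x)
y' = 4y ✓

Yes, it is a solution.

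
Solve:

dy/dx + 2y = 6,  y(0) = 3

General solution: y = 3 + Ce^(-2x)
Applying y(0) = 3: C = 3 - 3 = 0
Particular solution: y = 3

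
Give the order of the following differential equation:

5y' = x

The order is 1 (highest derivative is of order 1).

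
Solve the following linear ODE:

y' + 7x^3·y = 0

Using integrating factor method:

General solution: y = Ce^(-7x^4/4)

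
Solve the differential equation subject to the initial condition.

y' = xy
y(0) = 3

General solution: y = Ce^(x²/2)
Applying IC y(0) = 3:
Particular solution: y = 3e^(x²/2)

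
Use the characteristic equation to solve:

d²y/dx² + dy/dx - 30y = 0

Characteristic equation: r² + r - 30 = 0
Roots: r = 5, -6 (distinct real)
General solution: y = C₁e^(5x) + C₂e^(-6x)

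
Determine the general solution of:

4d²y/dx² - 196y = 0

Characteristic equation: 4r² - 196 = 0
Divide by 4: r² - 49 = 0
Roots: r = 7, -7 (distinct real)
General solution: y = C₁e^(7x) + C₂e^(-7x)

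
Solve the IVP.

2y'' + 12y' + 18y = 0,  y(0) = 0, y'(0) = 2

General solution: y = (C₁ + C₂x)e^(-3x)
Repeated root r = -3
Applying ICs: C₁ = 0, C₂ = 2
Particular solution: y = 2xe^(-3x)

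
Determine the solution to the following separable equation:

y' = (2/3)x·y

Separating variables and integrating:
ln|y| = x^2/3 + C

General solution: y = Ce^(x^2/3)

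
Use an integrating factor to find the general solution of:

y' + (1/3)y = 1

Using integrating factor method:

General solution: y = 3 + Ce^(-x/3)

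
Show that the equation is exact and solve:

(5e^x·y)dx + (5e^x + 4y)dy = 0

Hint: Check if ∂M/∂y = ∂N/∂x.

Verify exactness: ∂M/∂y = ∂N/∂x ✓
Find F(x,y) such that ∂F/∂x = M, ∂F/∂y = N
Solution: 5e^x·y + 2y² = C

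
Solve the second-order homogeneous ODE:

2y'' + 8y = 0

Characteristic equation: 2r² + 8 = 0
Divide by 2: r² + 4 = 0
Roots: r = ±2i (complex conjugates)
General solution: y = C₁cos(2x) + C₂sin(2x)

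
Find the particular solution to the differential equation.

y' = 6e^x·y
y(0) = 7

General solution: y = Ce^(6e^x)
Applying IC y(0) = 7:
Particular solution: y = 7e^(6(e^x - 1))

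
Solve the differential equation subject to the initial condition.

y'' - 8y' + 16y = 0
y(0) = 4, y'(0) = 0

General solution: y = (C₁ + C₂x)e^(4x)
Repeated root r = 4
Applying ICs: C₁ = 4, C₂ = -16
Particular solution: y = (4 - 16x)e^(4x)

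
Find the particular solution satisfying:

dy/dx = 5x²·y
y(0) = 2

General solution: y = Ce^(5x³/3)
Applying IC y(0) = 2:
Particular solution: y = 2e^(5x³/3)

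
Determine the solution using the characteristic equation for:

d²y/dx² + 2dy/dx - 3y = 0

Characteristic equation: r² + 2r - 3 = 0
Roots: r = 1, -3 (distinct real)
General solution: y = C₁e^x + C₂e^(-3x)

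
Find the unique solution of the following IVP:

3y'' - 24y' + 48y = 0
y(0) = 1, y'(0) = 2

General solution: y = (C₁ + C₂x)e^(4x)
Repeated root r = 4
Applying ICs: C₁ = 1, C₂ = -2
Particular solution: y = (1 - 2x)e^(4x)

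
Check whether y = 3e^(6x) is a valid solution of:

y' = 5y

Verification:
y = 3e^(6x)
y' = 18e^(6x)
But 5y = 15e^(6x)
y' ≠ 5y — the derivative does not match

No, it is not a solution.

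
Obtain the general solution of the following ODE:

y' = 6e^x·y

Separating variables and integrating:
ln|y| = 6e^x + C

General solution: y = Ce^(6e^x)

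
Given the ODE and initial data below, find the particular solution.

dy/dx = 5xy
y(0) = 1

General solution: y = Ce^(5x²/2)
Applying IC y(0) = 1:
Particular solution: y = e^(5x²/2)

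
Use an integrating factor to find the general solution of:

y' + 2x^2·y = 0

Using integrating factor method:

General solution: y = Ce^(-2x^3/3)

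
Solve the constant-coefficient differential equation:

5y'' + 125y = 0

Characteristic equation: 5r² + 125 = 0
Divide by 5: r² + 25 = 0
Roots: r = ±5i (complex conjugates)
General solution: y = C₁cos(5x) + C₂sin(5x)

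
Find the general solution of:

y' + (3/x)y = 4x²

Using integrating factor method:

General solution: y = (2/3)x^3 + Cx^(-3)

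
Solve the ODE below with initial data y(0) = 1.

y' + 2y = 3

General solution: y = 3/2 + Ce^(-2x)
Applying y(0) = 1: C = 1 - 3/2 = -1/2
Particular solution: y = 3/2 - (1/2)e^(-2x)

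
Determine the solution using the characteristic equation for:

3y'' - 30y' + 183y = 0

Characteristic equation: 3r² - 30r + 183 = 0
Divide by 3: r² - 10r + 61 = 0
Roots: r = 5 ± 6i (complex conjugates)
General solution: y = e^(5x)(C₁cos(6x) + C₂sin(6x))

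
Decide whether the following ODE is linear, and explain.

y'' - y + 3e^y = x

Nonlinear (e^y is nonlinear in y)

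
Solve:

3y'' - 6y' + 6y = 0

Characteristic equation: 3r² - 6r + 6 = 0
Divide by 3: r² - 2r + 2 = 0
Roots: r = 1 ± i (complex conjugates)
General solution: y = e^x(C₁cos(x) + C₂sin(x))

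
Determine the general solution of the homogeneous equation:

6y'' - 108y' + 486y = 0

Characteristic equation: 6r² - 108r + 486 = 0
Divide by 6: r² - 18r + 81 = 0
Factored: (r - 9)² = 0
Repeated root: r = 9
General solution: y = (C₁ + C₂x)e^(9x)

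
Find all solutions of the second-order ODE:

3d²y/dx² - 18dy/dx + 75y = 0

Characteristic equation: 3r² - 18r + 75 = 0
Divide by 3: r² - 6r + 25 = 0
Roots: r = 3 ± 4i (complex conjugates)
General solution: y = e^(3x)(C₁cos(4x) + C₂sin(4x))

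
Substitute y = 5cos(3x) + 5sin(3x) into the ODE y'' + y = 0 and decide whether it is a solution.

Verification:
y'' = -45cos(3x) - 45sin(3x)
y'' + y ≠ 0 (frequency mismatch: got 9 instead of 1)

No, it is not a solution.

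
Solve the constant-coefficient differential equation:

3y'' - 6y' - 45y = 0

Characteristic equation: 3r² - 6r - 45 = 0
Divide by 3: r² - 2r - 15 = 0
Roots: r = 5, -3 (distinct real)
General solution: y = C₁e^(5x) + C₂e^(-3x)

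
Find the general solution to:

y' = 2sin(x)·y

Separating variables and integrating:
ln|y| = -2cos(x) + C

General solution: y = Ce^(-2cos(x))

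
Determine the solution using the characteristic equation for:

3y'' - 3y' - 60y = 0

Characteristic equation: 3r² - 3r - 60 = 0
Divide by 3: r² - r - 20 = 0
Roots: r = 5, -4 (distinct real)
General solution: y = C₁e^(5x) + C₂e^(-4x)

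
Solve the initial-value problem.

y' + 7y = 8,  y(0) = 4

General solution: y = 8/7 + Ce^(-7x)
Applying y(0) = 4: C = 4 - 8/7 = 20/7
Particular solution: y = 8/7 + (20/7)e^(-7x)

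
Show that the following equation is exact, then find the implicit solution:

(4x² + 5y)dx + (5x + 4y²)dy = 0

Verify exactness: ∂M/∂y = ∂N/∂x ✓
Find F(x,y) such that ∂F/∂x = M, ∂F/∂y = N
Solution: 4x³/3 + 5xy + 4y³/3 = C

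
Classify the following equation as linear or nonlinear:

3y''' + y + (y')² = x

Nonlinear ((y')² term)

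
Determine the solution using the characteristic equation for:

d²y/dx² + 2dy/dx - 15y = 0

Characteristic equation: r² + 2r - 15 = 0
Roots: r = 3, -5 (distinct real)
General solution: y = C₁e^(3x) + C₂e^(-5x)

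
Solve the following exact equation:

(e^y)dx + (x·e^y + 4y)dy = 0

Verify exactness: ∂M/∂y = ∂N/∂x ✓
Find F(x,y) such that ∂F/∂x = M, ∂F/∂y = N
Solution: x·e^y + 2y² = C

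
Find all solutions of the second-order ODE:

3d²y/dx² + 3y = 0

Characteristic equation: 3r² + 3 = 0
Divide by 3: r² + 1 = 0
Roots: r = ±i (complex conjugates)
General solution: y = C₁cos(x) + C₂sin(x)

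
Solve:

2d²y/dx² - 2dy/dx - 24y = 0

Characteristic equation: 2r² - 2r - 24 = 0
Divide by 2: r² - r - 12 = 0
Roots: r = 4, -3 (distinct real)
General solution: y = C₁e^(4x) + C₂e^(-3x)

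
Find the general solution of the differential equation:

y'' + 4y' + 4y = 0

Characteristic equation: r² + 4r + 4 = 0
Factored: (r + 2)² = 0
Repeated root: r = -2
General solution: y = (C₁ + C₂x)e^(-2x)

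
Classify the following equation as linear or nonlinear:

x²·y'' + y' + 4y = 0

Linear (y and its derivatives appear to the first power only, no products of y terms)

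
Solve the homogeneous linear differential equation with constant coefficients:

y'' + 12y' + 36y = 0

Characteristic equation: r² + 12r + 36 = 0
Factored: (r + 6)² = 0
Repeated root: r = -6
General solution: y = (C₁ + C₂x)e^(-6x)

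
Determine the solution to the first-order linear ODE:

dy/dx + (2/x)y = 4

Using integrating factor method:

General solution: y = (4/3)x + Cx^(-2)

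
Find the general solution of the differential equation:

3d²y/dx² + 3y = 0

Characteristic equation: 3r² + 3 = 0
Divide by 3: r² + 1 = 0
Roots: r = ±i (complex conjugates)
General solution: y = C₁cos(x) + C₂sin(x)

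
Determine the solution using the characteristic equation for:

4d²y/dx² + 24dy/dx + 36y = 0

Characteristic equation: 4r² + 24r + 36 = 0
Divide by 4: r² + 6r + 9 = 0
Factored: (r + 3)² = 0
Repeated root: r = -3
General solution: y = (C₁ + C₂x)e^(-3x)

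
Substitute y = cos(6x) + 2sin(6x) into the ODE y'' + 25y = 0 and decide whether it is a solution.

Verification:
y'' = -36cos(6x) - 72sin(6x)
y'' + 25y ≠ 0 (frequency mismatch: got 36 instead of 25)

No, it is not a solution.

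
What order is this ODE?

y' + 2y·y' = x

The order is 1 (highest derivative is of order 1).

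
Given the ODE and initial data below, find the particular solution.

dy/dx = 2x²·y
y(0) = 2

General solution: y = Ce^(2x³/3)
Applying IC y(0) = 2:
Particular solution: y = 2e^(2x³/3)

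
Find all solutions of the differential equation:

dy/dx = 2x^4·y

Separating variables and integrating:
ln|y| = 2x^5/5 + C

General solution: y = Ce^(2x^5/5)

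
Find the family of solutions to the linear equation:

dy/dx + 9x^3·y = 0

Using integrating factor method:

General solution: y = Ce^(-9x^4/4)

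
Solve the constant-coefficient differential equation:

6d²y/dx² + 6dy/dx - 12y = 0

Characteristic equation: 6r² + 6r - 12 = 0
Divide by 6: r² + r - 2 = 0
Roots: r = 1, -2 (distinct real)
General solution: y = C₁e^x + C₂e^(-2x)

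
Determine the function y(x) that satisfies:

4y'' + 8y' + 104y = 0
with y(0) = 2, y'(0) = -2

General solution: y = e^(-x)(C₁cos(5x) + C₂sin(5x))
Complex roots r = -1 ± 5i
Applying ICs: C₁ = 2, C₂ = 0
Particular solution: y = e^(-x)(2cos(5x))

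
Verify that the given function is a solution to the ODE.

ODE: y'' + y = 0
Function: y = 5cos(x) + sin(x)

Verification:
y'' = -5cos(x) - sin(x)
y'' + y = 0 ✓

Yes, it is a solution.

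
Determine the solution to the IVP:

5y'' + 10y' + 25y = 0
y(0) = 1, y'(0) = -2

General solution: y = e^(-x)(C₁cos(2x) + C₂sin(2x))
Complex roots r = -1 ± 2i
Applying ICs: C₁ = 1, C₂ = -1/2
Particular solution: y = e^(-x)(cos(2x) - (1/2)sin(2x))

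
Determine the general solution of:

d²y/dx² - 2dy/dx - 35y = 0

Characteristic equation: r² - 2r - 35 = 0
Roots: r = 7, -5 (distinct real)
General solution: y = C₁e^(7x) + C₂e^(-5x)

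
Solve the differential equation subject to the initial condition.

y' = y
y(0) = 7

General solution: y = Ce^x
Applying IC y(0) = 7:
Particular solution: y = 7e^x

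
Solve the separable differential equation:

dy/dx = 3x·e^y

Separating variables and integrating:
-e^(-y) = 3x²/2 + C

General solution: y = -ln(C - 3x²/2)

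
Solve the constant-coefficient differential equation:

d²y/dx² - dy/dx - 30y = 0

Characteristic equation: r² - r - 30 = 0
Roots: r = 6, -5 (distinct real)
General solution: y = C₁e^(6x) + C₂e^(-5x)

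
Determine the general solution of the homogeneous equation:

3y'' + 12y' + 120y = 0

Characteristic equation: 3r² + 12r + 120 = 0
Divide by 3: r² + 4r + 40 = 0
Roots: r = -2 ± 6i (complex conjugates)
General solution: y = e^(-2x)(C₁cos(6x) + C₂sin(6x))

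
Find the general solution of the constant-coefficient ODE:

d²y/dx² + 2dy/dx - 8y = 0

Characteristic equation: r² + 2r - 8 = 0
Roots: r = 2, -4 (distinct real)
General solution: y = C₁e^(2x) + C₂e^(-4x)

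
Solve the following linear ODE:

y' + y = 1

Using integrating factor method:

General solution: y = 1 + Ce^(-x)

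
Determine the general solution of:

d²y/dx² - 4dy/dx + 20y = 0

Characteristic equation: r² - 4r + 20 = 0
Roots: r = 2 ± 4i (complex conjugates)
General solution: y = e^(2x)(C₁cos(4x) + C₂sin(4x))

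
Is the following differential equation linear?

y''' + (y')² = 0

No. Nonlinear ((y')² term)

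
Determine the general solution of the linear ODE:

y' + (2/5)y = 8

Using integrating factor method:

General solution: y = 20 + Ce^(-2x/5)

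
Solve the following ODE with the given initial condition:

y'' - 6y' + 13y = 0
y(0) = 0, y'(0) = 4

General solution: y = e^(3x)(C₁cos(2x) + C₂sin(2x))
Complex roots r = 3 ± 2i
Applying ICs: C₁ = 0, C₂ = 2
Particular solution: y = e^(3x)(2sin(2x))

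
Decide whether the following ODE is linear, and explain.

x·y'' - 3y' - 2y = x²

Linear (y and its derivatives appear to the first power only, no products of y terms)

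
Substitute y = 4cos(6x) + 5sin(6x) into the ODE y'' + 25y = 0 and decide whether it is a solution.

Verification:
y'' = -144cos(6x) - 180sin(6x)
y'' + 25y ≠ 0 (frequency mismatch: got 36 instead of 25)

No, it is not a solution.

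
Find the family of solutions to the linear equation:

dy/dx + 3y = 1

Using integrating factor method:

General solution: y = 1/3 + Ce^(-3x)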